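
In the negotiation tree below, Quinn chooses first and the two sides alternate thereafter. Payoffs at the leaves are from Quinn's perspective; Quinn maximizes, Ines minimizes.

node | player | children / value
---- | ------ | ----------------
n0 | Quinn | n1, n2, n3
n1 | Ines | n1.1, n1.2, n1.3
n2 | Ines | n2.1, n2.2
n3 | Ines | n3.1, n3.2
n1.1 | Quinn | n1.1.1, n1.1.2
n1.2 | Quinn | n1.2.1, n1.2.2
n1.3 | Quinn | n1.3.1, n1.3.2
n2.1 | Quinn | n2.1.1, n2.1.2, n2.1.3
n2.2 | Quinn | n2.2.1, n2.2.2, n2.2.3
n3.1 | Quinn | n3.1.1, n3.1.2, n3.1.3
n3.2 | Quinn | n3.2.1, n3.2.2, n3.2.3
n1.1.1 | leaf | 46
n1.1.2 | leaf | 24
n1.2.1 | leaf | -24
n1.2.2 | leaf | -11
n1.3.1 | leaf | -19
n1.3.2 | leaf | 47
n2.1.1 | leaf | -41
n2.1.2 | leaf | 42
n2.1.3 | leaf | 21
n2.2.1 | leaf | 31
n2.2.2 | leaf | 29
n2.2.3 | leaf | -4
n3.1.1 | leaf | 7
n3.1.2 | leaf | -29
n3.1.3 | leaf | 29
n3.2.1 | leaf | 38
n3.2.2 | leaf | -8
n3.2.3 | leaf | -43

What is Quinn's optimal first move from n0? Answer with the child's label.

n2

n1.1 (Quinn): max(46, 24) = 46
n1.2 (Quinn): max(-24, -11) = -11
n1.3 (Quinn): max(-19, 47) = 47
n1 (Ines): min(46, -11, 47) = -11
n2.1 (Quinn): max(-41, 42, 21) = 42
n2.2 (Quinn): max(31, 29, -4) = 31
n2 (Ines): min(42, 31) = 31
n3.1 (Quinn): max(7, -29, 29) = 29
n3.2 (Quinn): max(38, -8, -43) = 38
n3 (Ines): min(29, 38) = 29
n0 (Quinn): max(-11, 31, 29) = 31
Quinn at n0 wants the highest of {n1=-11, n2=31, n3=29}, so chooses n2.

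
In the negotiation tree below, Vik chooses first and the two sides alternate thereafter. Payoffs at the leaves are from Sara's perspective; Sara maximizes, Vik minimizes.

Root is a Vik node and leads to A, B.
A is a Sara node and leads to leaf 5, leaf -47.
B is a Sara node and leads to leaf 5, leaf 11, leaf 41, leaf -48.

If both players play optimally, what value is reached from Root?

5

A (Sara): max(5, -47) = 5
B (Sara): max(5, 11, 41, -48) = 41
Root (Vik): min(5, 41) = 5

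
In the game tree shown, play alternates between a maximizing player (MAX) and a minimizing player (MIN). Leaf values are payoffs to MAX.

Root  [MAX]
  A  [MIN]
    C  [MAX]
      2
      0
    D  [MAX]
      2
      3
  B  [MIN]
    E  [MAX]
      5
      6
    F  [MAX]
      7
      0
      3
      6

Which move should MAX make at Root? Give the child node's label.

C (MAX): max(2, 0) = 2
D (MAX): max(2, 3) = 3
A (MIN): min(2, 3) = 2
E (MAX): max(5, 6) = 6
F (MAX): max(7, 0, 3, 6) = 7
B (MIN): min(6, 7) = 6
Root (MAX): max(2, 6) = 6
MAX at Root wants the highest of {A=2, B=6}, so chooses B.

B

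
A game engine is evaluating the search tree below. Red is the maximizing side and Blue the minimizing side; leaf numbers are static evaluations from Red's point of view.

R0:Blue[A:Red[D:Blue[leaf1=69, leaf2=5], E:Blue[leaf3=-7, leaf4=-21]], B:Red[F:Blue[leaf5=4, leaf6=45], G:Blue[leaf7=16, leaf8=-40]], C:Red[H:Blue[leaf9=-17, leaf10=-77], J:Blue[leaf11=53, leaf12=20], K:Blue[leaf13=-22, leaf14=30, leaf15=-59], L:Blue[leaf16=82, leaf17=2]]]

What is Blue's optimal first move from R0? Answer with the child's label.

D (Blue): min(69, 5) = 5
E (Blue): min(-7, -21) = -21
A (Red): max(5, -21) = 5
F (Blue): min(4, 45) = 4
G (Blue): min(16, -40) = -40
B (Red): max(4, -40) = 4
H (Blue): min(-17, -77) = -77
J (Blue): min(53, 20) = 20
K (Blue): min(-22, 30, -59) = -59
L (Blue): min(82, 2) = 2
C (Red): max(-77, 20, -59, 2) = 20
R0 (Blue): min(5, 4, 20) = 4
Blue at R0 wants the lowest of {A=5, B=4, C=20}, so chooses B.

B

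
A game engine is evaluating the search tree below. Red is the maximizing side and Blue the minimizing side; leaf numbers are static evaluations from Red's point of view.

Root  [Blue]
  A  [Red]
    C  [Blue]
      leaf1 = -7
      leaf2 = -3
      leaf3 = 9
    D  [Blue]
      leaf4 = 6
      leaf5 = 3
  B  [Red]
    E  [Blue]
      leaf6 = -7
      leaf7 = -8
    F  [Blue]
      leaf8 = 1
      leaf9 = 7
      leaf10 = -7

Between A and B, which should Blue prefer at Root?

C (Blue): min(-7, -3, 9) = -7
D (Blue): min(6, 3) = 3
A (Red): max(-7, 3) = 3
E (Blue): min(-7, -8) = -8
F (Blue): min(1, 7, -7) = -7
B (Red): max(-8, -7) = -7
Blue prefers the lower value; A=3, B=-7. B is better since -7 < 3.

B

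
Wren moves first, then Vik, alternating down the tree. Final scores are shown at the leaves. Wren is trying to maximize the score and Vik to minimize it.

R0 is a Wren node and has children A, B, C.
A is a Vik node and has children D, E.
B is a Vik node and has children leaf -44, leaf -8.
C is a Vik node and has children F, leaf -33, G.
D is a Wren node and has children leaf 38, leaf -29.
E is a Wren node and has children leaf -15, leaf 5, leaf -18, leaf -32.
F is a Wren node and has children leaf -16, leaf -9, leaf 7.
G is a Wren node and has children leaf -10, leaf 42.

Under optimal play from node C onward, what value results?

-33

F (Wren): max(-16, -9, 7) = 7
G (Wren): max(-10, 42) = 42
C (Vik): min(7, -33, 42) = -33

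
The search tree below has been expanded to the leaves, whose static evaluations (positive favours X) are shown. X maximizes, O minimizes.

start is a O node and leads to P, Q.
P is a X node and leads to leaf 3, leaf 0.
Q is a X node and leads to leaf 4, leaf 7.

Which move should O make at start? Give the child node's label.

P (X): max(3, 0) = 3
Q (X): max(4, 7) = 7
start (O): min(3, 7) = 3
O at start wants the lowest of {P=3, Q=7}, so chooses P.

P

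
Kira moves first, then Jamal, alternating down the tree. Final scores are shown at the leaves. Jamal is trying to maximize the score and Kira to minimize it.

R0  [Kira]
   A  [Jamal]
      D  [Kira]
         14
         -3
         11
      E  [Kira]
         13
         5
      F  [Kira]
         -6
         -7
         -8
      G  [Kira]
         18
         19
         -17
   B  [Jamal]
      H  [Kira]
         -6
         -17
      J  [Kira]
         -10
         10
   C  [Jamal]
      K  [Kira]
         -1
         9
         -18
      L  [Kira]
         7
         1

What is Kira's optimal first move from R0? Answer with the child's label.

D (Kira): min(14, -3, 11) = -3
E (Kira): min(13, 5) = 5
F (Kira): min(-6, -7, -8) = -8
G (Kira): min(18, 19, -17) = -17
A (Jamal): max(-3, 5, -8, -17) = 5
H (Kira): min(-6, -17) = -17
J (Kira): min(-10, 10) = -10
B (Jamal): max(-17, -10) = -10
K (Kira): min(-1, 9, -18) = -18
L (Kira): min(7, 1) = 1
C (Jamal): max(-18, 1) = 1
R0 (Kira): min(5, -10, 1) = -10
Kira at R0 wants the lowest of {A=5, B=-10, C=1}, so chooses B.

B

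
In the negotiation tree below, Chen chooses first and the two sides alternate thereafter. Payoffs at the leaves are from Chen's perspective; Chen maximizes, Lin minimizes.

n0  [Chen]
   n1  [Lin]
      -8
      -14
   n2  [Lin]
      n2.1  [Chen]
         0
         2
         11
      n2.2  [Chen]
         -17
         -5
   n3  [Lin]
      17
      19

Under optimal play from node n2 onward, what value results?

n2.1 (Chen): max(0, 2, 11) = 11
n2.2 (Chen): max(-17, -5) = -5
n2 (Lin): min(11, -5) = -5

-5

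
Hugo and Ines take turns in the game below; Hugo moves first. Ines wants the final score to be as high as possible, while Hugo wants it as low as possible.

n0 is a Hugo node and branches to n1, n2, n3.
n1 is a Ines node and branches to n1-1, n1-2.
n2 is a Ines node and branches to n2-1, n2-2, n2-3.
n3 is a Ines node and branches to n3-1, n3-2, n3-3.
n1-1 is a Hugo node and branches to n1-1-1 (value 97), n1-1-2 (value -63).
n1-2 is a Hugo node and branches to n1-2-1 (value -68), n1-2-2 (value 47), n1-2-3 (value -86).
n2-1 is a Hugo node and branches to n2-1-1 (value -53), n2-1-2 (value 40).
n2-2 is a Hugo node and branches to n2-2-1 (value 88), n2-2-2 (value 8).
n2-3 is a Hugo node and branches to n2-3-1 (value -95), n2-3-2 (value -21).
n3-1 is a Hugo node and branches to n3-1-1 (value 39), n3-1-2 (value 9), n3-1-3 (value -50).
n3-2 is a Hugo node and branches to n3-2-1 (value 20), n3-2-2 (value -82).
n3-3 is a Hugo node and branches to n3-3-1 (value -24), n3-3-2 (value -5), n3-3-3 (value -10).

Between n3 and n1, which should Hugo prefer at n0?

n3-1 (Hugo): min(39, 9, -50) = -50
n3-2 (Hugo): min(20, -82) = -82
n3-3 (Hugo): min(-24, -5, -10) = -24
n3 (Ines): max(-50, -82, -24) = -24
n1-1 (Hugo): min(97, -63) = -63
n1-2 (Hugo): min(-68, 47, -86) = -86
n1 (Ines): max(-63, -86) = -63
Hugo prefers the lower value; n3=-24, n1=-63. n1 is better since -63 < -24.

n1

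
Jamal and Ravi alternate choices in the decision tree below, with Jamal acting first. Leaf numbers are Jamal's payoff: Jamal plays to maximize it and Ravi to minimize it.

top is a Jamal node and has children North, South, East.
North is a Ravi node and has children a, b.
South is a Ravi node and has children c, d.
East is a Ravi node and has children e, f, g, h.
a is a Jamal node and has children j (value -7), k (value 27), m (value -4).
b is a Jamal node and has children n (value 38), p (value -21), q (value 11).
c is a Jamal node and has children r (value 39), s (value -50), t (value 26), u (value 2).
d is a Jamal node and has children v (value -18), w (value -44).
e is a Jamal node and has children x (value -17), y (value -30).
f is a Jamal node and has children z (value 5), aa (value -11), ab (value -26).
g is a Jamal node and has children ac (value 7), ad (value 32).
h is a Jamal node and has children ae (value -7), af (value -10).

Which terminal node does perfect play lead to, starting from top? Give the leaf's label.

k

a (Jamal): max(-7, 27, -4) = 27
b (Jamal): max(38, -21, 11) = 38
North (Ravi): min(27, 38) = 27
c (Jamal): max(39, -50, 26, 2) = 39
d (Jamal): max(-18, -44) = -18
South (Ravi): min(39, -18) = -18
e (Jamal): max(-17, -30) = -17
f (Jamal): max(5, -11, -26) = 5
g (Jamal): max(7, 32) = 32
h (Jamal): max(-7, -10) = -7
East (Ravi): min(-17, 5, 32, -7) = -17
top (Jamal): max(27, -18, -17) = 27
At top, Jamal picks North (highest: 27).
At North, Ravi picks a (lowest: 27).
At a, Jamal picks k (highest: 27).
Terminal value 27.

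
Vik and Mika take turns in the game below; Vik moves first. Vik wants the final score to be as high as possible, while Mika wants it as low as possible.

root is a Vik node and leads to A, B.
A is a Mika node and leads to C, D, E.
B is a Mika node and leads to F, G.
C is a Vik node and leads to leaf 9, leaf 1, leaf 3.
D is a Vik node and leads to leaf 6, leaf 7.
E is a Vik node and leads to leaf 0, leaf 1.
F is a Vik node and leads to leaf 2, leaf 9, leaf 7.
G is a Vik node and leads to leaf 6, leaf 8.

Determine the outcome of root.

8

C (Vik): max(9, 1, 3) = 9
D (Vik): max(6, 7) = 7
E (Vik): max(0, 1) = 1
A (Mika): min(9, 7, 1) = 1
F (Vik): max(2, 9, 7) = 9
G (Vik): max(6, 8) = 8
B (Mika): min(9, 8) = 8
root (Vik): max(1, 8) = 8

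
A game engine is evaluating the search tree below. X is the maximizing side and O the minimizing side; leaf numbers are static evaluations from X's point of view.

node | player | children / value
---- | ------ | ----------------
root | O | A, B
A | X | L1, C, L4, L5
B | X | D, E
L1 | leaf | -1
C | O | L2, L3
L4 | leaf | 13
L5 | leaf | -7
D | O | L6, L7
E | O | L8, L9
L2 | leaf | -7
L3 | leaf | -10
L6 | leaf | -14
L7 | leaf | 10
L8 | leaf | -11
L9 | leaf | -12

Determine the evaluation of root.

C (O): min(-7, -10) = -10
A (X): max(-1, -10, 13, -7) = 13
D (O): min(-14, 10) = -14
E (O): min(-11, -12) = -12
B (X): max(-14, -12) = -12
root (O): min(13, -12) = -12

-12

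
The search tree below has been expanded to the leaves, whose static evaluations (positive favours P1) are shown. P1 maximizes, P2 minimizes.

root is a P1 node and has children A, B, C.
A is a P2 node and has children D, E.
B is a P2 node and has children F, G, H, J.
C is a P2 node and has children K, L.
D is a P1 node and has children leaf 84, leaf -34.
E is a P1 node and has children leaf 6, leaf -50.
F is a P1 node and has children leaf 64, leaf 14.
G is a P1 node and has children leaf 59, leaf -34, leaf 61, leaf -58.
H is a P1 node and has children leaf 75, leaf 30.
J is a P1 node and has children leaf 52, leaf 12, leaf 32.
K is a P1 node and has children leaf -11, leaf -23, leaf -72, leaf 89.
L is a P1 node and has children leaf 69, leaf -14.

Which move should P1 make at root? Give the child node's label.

C

D (P1): max(84, -34) = 84
E (P1): max(6, -50) = 6
A (P2): min(84, 6) = 6
F (P1): max(64, 14) = 64
G (P1): max(59, -34, 61, -58) = 61
H (P1): max(75, 30) = 75
J (P1): max(52, 12, 32) = 52
B (P2): min(64, 61, 75, 52) = 52
K (P1): max(-11, -23, -72, 89) = 89
L (P1): max(69, -14) = 69
C (P2): min(89, 69) = 69
root (P1): max(6, 52, 69) = 69
P1 at root wants the highest of {A=6, B=52, C=69}, so chooses C.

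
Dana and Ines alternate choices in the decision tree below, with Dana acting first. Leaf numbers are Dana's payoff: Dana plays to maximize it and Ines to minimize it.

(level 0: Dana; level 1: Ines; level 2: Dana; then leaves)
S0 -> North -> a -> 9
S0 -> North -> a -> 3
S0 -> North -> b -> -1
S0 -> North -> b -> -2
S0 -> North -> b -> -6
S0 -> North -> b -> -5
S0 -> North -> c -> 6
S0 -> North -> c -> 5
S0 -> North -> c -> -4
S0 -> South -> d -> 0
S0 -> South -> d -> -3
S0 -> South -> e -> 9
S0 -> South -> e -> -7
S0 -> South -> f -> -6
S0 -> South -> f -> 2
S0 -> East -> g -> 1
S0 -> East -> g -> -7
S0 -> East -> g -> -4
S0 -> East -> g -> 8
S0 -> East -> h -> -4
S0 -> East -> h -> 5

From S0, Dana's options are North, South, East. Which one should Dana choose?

a (Dana): max(9, 3) = 9
b (Dana): max(-1, -2, -6, -5) = -1
c (Dana): max(6, 5, -4) = 6
North (Ines): min(9, -1, 6) = -1
d (Dana): max(0, -3) = 0
e (Dana): max(9, -7) = 9
f (Dana): max(-6, 2) = 2
South (Ines): min(0, 9, 2) = 0
g (Dana): max(1, -7, -4, 8) = 8
h (Dana): max(-4, 5) = 5
East (Ines): min(8, 5) = 5
S0 (Dana): max(-1, 0, 5) = 5
Dana at S0 wants the highest of {North=-1, South=0, East=5}, so chooses East.

East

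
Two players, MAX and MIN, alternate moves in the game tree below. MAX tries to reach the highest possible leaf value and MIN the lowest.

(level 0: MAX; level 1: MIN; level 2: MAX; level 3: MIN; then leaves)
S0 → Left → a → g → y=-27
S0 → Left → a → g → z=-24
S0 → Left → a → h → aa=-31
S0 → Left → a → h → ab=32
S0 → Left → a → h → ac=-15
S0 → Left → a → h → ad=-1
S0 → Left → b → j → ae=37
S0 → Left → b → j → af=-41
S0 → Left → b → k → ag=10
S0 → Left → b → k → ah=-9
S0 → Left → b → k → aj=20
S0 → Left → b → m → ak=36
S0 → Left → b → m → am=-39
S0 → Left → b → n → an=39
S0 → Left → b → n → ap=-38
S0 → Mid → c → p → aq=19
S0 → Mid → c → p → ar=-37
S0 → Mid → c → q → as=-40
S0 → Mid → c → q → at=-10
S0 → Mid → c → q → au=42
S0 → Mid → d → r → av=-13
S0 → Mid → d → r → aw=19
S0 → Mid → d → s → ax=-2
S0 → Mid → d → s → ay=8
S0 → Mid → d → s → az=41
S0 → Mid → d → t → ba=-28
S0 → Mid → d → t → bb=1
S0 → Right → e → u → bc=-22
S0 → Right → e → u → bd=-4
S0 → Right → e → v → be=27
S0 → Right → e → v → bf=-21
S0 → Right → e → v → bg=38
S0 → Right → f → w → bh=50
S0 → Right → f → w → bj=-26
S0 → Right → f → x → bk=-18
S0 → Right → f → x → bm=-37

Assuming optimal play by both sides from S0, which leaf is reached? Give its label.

g (MIN): min(-27, -24) = -27
h (MIN): min(-31, 32, -15, -1) = -31
a (MAX): max(-27, -31) = -27
j (MIN): min(37, -41) = -41
k (MIN): min(10, -9, 20) = -9
m (MIN): min(36, -39) = -39
n (MIN): min(39, -38) = -38
b (MAX): max(-41, -9, -39, -38) = -9
Left (MIN): min(-27, -9) = -27
p (MIN): min(19, -37) = -37
q (MIN): min(-40, -10, 42) = -40
c (MAX): max(-37, -40) = -37
r (MIN): min(-13, 19) = -13
s (MIN): min(-2, 8, 41) = -2
t (MIN): min(-28, 1) = -28
d (MAX): max(-13, -2, -28) = -2
Mid (MIN): min(-37, -2) = -37
u (MIN): min(-22, -4) = -22
v (MIN): min(27, -21, 38) = -21
e (MAX): max(-22, -21) = -21
w (MIN): min(50, -26) = -26
x (MIN): min(-18, -37) = -37
f (MAX): max(-26, -37) = -26
Right (MIN): min(-21, -26) = -26
S0 (MAX): max(-27, -37, -26) = -26
At S0, MAX picks Right (highest: -26).
At Right, MIN picks f (lowest: -26).
At f, MAX picks w (highest: -26).
At w, MIN picks bj (lowest: -26).
Terminal value -26.

bj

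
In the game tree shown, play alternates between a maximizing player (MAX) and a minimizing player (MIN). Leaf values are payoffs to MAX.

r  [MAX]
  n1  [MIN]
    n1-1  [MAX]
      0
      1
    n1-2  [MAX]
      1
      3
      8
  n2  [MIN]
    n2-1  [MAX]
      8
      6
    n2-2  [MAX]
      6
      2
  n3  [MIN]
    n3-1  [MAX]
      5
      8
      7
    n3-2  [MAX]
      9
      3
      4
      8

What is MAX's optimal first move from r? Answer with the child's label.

n3

n1-1 (MAX): max(0, 1) = 1
n1-2 (MAX): max(1, 3, 8) = 8
n1 (MIN): min(1, 8) = 1
n2-1 (MAX): max(8, 6) = 8
n2-2 (MAX): max(6, 2) = 6
n2 (MIN): min(8, 6) = 6
n3-1 (MAX): max(5, 8, 7) = 8
n3-2 (MAX): max(9, 3, 4, 8) = 9
n3 (MIN): min(8, 9) = 8
r (MAX): max(1, 6, 8) = 8
MAX at r wants the highest of {n1=1, n2=6, n3=8}, so chooses n3.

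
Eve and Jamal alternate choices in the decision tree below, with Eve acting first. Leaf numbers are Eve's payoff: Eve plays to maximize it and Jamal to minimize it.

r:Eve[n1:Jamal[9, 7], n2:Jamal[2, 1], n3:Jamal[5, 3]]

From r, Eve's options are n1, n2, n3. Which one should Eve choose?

n1

n1 (Jamal): min(9, 7) = 7
n2 (Jamal): min(2, 1) = 1
n3 (Jamal): min(5, 3) = 3
r (Eve): max(7, 1, 3) = 7
Eve at r wants the highest of {n1=7, n2=1, n3=3}, so chooses n1.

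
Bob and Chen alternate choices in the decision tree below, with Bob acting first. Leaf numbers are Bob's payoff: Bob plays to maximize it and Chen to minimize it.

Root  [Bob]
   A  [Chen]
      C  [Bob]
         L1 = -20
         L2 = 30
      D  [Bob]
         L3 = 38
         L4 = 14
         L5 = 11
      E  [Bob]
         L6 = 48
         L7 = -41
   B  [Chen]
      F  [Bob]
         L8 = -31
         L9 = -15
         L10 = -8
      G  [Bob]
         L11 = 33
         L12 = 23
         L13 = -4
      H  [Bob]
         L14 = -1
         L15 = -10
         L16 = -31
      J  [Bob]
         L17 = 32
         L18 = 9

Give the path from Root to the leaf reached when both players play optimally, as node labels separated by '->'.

Root -> A -> C -> L2

C (Bob): max(-20, 30) = 30
D (Bob): max(38, 14, 11) = 38
E (Bob): max(48, -41) = 48
A (Chen): min(30, 38, 48) = 30
F (Bob): max(-31, -15, -8) = -8
G (Bob): max(33, 23, -4) = 33
H (Bob): max(-1, -10, -31) = -1
J (Bob): max(32, 9) = 32
B (Chen): min(-8, 33, -1, 32) = -8
Root (Bob): max(30, -8) = 30
At Root, Bob picks A (highest: 30).
At A, Chen picks C (lowest: 30).
At C, Bob picks L2 (highest: 30).
Terminal value 30.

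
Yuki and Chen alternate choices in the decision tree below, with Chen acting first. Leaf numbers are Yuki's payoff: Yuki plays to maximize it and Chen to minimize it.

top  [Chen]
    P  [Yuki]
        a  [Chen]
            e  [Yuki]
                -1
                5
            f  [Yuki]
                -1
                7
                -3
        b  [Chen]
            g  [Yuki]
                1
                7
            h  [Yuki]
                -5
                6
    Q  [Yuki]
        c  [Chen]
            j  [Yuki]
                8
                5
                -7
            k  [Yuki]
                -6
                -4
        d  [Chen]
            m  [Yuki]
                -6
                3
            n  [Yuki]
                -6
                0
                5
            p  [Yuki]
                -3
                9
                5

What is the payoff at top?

e (Yuki): max(-1, 5) = 5
f (Yuki): max(-1, 7, -3) = 7
a (Chen): min(5, 7) = 5
g (Yuki): max(1, 7) = 7
h (Yuki): max(-5, 6) = 6
b (Chen): min(7, 6) = 6
P (Yuki): max(5, 6) = 6
j (Yuki): max(8, 5, -7) = 8
k (Yuki): max(-6, -4) = -4
c (Chen): min(8, -4) = -4
m (Yuki): max(-6, 3) = 3
n (Yuki): max(-6, 0, 5) = 5
p (Yuki): max(-3, 9, 5) = 9
d (Chen): min(3, 5, 9) = 3
Q (Yuki): max(-4, 3) = 3
top (Chen): min(6, 3) = 3

3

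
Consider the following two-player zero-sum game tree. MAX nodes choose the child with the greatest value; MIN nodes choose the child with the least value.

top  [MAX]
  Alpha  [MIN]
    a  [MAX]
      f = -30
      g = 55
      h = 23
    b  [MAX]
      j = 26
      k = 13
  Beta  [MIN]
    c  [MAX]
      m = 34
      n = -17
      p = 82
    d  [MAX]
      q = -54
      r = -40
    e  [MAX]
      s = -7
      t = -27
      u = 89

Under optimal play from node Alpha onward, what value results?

a (MAX): max(-30, 55, 23) = 55
b (MAX): max(26, 13) = 26
Alpha (MIN): min(55, 26) = 26

26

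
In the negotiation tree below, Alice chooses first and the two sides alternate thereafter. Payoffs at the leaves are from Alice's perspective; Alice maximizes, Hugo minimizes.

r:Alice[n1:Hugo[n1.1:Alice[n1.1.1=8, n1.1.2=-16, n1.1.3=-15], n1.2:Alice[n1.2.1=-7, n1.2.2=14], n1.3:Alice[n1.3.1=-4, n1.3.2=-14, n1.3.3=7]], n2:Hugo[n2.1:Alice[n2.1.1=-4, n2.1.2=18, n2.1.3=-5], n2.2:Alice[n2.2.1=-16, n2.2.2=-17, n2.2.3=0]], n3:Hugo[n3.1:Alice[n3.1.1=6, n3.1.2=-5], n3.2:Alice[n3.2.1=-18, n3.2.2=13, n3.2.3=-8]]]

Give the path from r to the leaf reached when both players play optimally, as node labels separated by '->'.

n1.1 (Alice): max(8, -16, -15) = 8
n1.2 (Alice): max(-7, 14) = 14
n1.3 (Alice): max(-4, -14, 7) = 7
n1 (Hugo): min(8, 14, 7) = 7
n2.1 (Alice): max(-4, 18, -5) = 18
n2.2 (Alice): max(-16, -17, 0) = 0
n2 (Hugo): min(18, 0) = 0
n3.1 (Alice): max(6, -5) = 6
n3.2 (Alice): max(-18, 13, -8) = 13
n3 (Hugo): min(6, 13) = 6
r (Alice): max(7, 0, 6) = 7
At r, Alice picks n1 (highest: 7).
At n1, Hugo picks n1.3 (lowest: 7).
At n1.3, Alice picks n1.3.3 (highest: 7).
Terminal value 7.

r -> n1 -> n1.3 -> n1.3.3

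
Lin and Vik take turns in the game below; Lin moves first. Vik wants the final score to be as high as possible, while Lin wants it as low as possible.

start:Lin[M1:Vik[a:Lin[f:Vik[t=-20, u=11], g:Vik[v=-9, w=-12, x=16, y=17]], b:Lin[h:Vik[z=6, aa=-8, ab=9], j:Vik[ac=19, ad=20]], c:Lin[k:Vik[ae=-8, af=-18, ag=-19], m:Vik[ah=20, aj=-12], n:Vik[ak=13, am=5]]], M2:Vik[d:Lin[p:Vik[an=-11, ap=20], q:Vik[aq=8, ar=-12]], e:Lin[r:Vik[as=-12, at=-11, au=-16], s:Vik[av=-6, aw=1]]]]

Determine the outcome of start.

f (Vik): max(-20, 11) = 11
g (Vik): max(-9, -12, 16, 17) = 17
a (Lin): min(11, 17) = 11
h (Vik): max(6, -8, 9) = 9
j (Vik): max(19, 20) = 20
b (Lin): min(9, 20) = 9
k (Vik): max(-8, -18, -19) = -8
m (Vik): max(20, -12) = 20
n (Vik): max(13, 5) = 13
c (Lin): min(-8, 20, 13) = -8
M1 (Vik): max(11, 9, -8) = 11
p (Vik): max(-11, 20) = 20
q (Vik): max(8, -12) = 8
d (Lin): min(20, 8) = 8
r (Vik): max(-12, -11, -16) = -11
s (Vik): max(-6, 1) = 1
e (Lin): min(-11, 1) = -11
M2 (Vik): max(8, -11) = 8
start (Lin): min(11, 8) = 8

8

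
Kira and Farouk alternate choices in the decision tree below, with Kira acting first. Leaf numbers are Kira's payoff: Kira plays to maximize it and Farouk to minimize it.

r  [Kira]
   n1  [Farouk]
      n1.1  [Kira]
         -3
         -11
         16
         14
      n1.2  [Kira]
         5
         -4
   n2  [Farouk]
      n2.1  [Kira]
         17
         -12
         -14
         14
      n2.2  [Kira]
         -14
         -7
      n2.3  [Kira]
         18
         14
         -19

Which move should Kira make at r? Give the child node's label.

n1

n1.1 (Kira): max(-3, -11, 16, 14) = 16
n1.2 (Kira): max(5, -4) = 5
n1 (Farouk): min(16, 5) = 5
n2.1 (Kira): max(17, -12, -14, 14) = 17
n2.2 (Kira): max(-14, -7) = -7
n2.3 (Kira): max(18, 14, -19) = 18
n2 (Farouk): min(17, -7, 18) = -7
r (Kira): max(5, -7) = 5
Kira at r wants the highest of {n1=5, n2=-7}, so chooses n1.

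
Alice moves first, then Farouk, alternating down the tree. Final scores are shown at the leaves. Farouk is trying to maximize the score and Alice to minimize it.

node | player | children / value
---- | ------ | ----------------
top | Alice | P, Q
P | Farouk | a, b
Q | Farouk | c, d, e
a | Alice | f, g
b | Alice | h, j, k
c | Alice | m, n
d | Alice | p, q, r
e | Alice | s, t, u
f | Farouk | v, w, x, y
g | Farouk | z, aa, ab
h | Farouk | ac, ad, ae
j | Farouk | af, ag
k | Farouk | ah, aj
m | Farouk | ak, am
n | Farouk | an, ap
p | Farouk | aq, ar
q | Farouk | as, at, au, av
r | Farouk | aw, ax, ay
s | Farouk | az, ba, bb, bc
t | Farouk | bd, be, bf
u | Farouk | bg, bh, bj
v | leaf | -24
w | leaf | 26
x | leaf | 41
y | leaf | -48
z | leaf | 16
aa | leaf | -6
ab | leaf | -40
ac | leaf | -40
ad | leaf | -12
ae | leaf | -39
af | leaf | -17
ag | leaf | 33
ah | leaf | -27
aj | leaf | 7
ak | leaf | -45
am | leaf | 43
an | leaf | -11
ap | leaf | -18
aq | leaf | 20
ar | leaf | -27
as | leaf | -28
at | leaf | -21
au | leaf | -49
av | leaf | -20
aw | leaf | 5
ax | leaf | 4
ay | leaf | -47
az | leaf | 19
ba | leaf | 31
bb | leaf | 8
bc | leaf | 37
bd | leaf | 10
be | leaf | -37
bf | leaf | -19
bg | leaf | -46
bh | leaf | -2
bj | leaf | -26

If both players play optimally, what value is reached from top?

f (Farouk): max(-24, 26, 41, -48) = 41
g (Farouk): max(16, -6, -40) = 16
a (Alice): min(41, 16) = 16
h (Farouk): max(-40, -12, -39) = -12
j (Farouk): max(-17, 33) = 33
k (Farouk): max(-27, 7) = 7
b (Alice): min(-12, 33, 7) = -12
P (Farouk): max(16, -12) = 16
m (Farouk): max(-45, 43) = 43
n (Farouk): max(-11, -18) = -11
c (Alice): min(43, -11) = -11
p (Farouk): max(20, -27) = 20
q (Farouk): max(-28, -21, -49, -20) = -20
r (Farouk): max(5, 4, -47) = 5
d (Alice): min(20, -20, 5) = -20
s (Farouk): max(19, 31, 8, 37) = 37
t (Farouk): max(10, -37, -19) = 10
u (Farouk): max(-46, -2, -26) = -2
e (Alice): min(37, 10, -2) = -2
Q (Farouk): max(-11, -20, -2) = -2
top (Alice): min(16, -2) = -2

-2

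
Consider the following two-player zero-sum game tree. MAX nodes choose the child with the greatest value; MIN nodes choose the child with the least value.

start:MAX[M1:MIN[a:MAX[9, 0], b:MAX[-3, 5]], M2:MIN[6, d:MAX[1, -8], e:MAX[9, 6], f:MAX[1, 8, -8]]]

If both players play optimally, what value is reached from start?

a (MAX): max(9, 0) = 9
b (MAX): max(-3, 5) = 5
M1 (MIN): min(9, 5) = 5
d (MAX): max(1, -8) = 1
e (MAX): max(9, 6) = 9
f (MAX): max(1, 8, -8) = 8
M2 (MIN): min(6, 1, 9, 8) = 1
start (MAX): max(5, 1) = 5

5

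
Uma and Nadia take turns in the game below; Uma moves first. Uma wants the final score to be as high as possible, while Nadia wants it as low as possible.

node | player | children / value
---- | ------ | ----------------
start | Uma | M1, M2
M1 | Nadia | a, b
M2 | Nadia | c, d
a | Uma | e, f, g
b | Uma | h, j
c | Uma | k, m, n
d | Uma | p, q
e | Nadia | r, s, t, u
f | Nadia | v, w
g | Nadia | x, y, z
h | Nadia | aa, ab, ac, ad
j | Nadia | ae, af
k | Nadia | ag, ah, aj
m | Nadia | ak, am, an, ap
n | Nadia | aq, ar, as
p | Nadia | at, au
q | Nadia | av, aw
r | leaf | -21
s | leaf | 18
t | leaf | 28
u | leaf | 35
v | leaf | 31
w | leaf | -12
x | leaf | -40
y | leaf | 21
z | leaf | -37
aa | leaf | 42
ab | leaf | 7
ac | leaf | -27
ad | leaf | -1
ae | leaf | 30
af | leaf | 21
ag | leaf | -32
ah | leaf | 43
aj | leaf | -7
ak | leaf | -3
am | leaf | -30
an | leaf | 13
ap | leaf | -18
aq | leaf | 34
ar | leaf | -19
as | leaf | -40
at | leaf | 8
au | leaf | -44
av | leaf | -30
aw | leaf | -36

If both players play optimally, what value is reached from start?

-12

e (Nadia): min(-21, 18, 28, 35) = -21
f (Nadia): min(31, -12) = -12
g (Nadia): min(-40, 21, -37) = -40
a (Uma): max(-21, -12, -40) = -12
h (Nadia): min(42, 7, -27, -1) = -27
j (Nadia): min(30, 21) = 21
b (Uma): max(-27, 21) = 21
M1 (Nadia): min(-12, 21) = -12
k (Nadia): min(-32, 43, -7) = -32
m (Nadia): min(-3, -30, 13, -18) = -30
n (Nadia): min(34, -19, -40) = -40
c (Uma): max(-32, -30, -40) = -30
p (Nadia): min(8, -44) = -44
q (Nadia): min(-30, -36) = -36
d (Uma): max(-44, -36) = -36
M2 (Nadia): min(-30, -36) = -36
start (Uma): max(-12, -36) = -12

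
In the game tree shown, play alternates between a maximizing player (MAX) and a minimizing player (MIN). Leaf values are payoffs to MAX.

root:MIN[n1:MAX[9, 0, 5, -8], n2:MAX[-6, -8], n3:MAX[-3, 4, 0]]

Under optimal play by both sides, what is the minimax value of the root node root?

n1 (MAX): max(9, 0, 5, -8) = 9
n2 (MAX): max(-6, -8) = -6
n3 (MAX): max(-3, 4, 0) = 4
root (MIN): min(9, -6, 4) = -6

-6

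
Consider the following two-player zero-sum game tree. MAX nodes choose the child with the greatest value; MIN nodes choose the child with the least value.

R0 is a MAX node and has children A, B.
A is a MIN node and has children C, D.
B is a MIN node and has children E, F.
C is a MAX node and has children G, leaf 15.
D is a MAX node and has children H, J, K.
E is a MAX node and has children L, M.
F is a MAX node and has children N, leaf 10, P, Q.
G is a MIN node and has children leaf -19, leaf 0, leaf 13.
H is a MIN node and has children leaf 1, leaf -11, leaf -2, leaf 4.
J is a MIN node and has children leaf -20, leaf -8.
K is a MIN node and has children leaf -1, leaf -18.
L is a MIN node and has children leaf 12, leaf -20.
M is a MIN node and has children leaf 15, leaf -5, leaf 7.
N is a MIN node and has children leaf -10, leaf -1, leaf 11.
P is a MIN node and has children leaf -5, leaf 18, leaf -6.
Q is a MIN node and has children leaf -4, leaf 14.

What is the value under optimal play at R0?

-5

G (MIN): min(-19, 0, 13) = -19
C (MAX): max(-19, 15) = 15
H (MIN): min(1, -11, -2, 4) = -11
J (MIN): min(-20, -8) = -20
K (MIN): min(-1, -18) = -18
D (MAX): max(-11, -20, -18) = -11
A (MIN): min(15, -11) = -11
L (MIN): min(12, -20) = -20
M (MIN): min(15, -5, 7) = -5
E (MAX): max(-20, -5) = -5
N (MIN): min(-10, -1, 11) = -10
P (MIN): min(-5, 18, -6) = -6
Q (MIN): min(-4, 14) = -4
F (MAX): max(-10, 10, -6, -4) = 10
B (MIN): min(-5, 10) = -5
R0 (MAX): max(-11, -5) = -5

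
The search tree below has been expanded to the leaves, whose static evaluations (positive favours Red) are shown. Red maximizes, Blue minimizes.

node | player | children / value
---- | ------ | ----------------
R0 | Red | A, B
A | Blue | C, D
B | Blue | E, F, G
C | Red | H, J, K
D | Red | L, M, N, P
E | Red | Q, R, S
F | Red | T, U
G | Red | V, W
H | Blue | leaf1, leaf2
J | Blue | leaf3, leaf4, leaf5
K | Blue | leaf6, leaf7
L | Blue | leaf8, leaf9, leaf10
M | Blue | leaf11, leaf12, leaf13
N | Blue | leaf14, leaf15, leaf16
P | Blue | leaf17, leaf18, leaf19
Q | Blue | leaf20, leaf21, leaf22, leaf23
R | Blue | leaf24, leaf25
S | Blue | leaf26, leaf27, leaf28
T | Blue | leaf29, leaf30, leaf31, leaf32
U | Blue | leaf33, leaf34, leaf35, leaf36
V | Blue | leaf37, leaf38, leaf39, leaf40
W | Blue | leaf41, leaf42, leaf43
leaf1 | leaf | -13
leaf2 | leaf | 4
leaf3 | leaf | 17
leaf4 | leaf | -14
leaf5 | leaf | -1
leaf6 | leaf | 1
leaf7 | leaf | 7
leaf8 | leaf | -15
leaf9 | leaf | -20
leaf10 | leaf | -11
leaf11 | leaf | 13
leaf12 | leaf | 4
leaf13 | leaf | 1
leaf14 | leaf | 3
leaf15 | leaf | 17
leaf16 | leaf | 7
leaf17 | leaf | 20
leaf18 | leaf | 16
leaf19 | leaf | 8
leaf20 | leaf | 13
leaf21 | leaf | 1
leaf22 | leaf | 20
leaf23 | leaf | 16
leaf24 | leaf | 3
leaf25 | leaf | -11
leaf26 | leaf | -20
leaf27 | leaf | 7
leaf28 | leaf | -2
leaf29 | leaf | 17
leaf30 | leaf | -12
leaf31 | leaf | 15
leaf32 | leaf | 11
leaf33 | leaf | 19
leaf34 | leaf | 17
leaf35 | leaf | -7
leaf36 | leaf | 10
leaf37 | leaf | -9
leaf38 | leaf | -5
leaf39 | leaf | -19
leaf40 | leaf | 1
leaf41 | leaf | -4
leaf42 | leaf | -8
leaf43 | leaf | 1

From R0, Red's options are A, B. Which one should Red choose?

H (Blue): min(-13, 4) = -13
J (Blue): min(17, -14, -1) = -14
K (Blue): min(1, 7) = 1
C (Red): max(-13, -14, 1) = 1
L (Blue): min(-15, -20, -11) = -20
M (Blue): min(13, 4, 1) = 1
N (Blue): min(3, 17, 7) = 3
P (Blue): min(20, 16, 8) = 8
D (Red): max(-20, 1, 3, 8) = 8
A (Blue): min(1, 8) = 1
Q (Blue): min(13, 1, 20, 16) = 1
R (Blue): min(3, -11) = -11
S (Blue): min(-20, 7, -2) = -20
E (Red): max(1, -11, -20) = 1
T (Blue): min(17, -12, 15, 11) = -12
U (Blue): min(19, 17, -7, 10) = -7
F (Red): max(-12, -7) = -7
V (Blue): min(-9, -5, -19, 1) = -19
W (Blue): min(-4, -8, 1) = -8
G (Red): max(-19, -8) = -8
B (Blue): min(1, -7, -8) = -8
R0 (Red): max(1, -8) = 1
Red at R0 wants the highest of {A=1, B=-8}, so chooses A.

A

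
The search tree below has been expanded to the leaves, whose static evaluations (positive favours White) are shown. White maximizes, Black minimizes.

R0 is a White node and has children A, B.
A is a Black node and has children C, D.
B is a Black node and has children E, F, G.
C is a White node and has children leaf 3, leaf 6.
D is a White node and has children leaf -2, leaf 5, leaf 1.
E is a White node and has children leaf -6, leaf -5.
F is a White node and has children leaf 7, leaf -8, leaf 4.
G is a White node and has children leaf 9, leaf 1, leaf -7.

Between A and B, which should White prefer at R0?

A

C (White): max(3, 6) = 6
D (White): max(-2, 5, 1) = 5
A (Black): min(6, 5) = 5
E (White): max(-6, -5) = -5
F (White): max(7, -8, 4) = 7
G (White): max(9, 1, -7) = 9
B (Black): min(-5, 7, 9) = -5
White prefers the higher value; A=5, B=-5. A is better since 5 > -5.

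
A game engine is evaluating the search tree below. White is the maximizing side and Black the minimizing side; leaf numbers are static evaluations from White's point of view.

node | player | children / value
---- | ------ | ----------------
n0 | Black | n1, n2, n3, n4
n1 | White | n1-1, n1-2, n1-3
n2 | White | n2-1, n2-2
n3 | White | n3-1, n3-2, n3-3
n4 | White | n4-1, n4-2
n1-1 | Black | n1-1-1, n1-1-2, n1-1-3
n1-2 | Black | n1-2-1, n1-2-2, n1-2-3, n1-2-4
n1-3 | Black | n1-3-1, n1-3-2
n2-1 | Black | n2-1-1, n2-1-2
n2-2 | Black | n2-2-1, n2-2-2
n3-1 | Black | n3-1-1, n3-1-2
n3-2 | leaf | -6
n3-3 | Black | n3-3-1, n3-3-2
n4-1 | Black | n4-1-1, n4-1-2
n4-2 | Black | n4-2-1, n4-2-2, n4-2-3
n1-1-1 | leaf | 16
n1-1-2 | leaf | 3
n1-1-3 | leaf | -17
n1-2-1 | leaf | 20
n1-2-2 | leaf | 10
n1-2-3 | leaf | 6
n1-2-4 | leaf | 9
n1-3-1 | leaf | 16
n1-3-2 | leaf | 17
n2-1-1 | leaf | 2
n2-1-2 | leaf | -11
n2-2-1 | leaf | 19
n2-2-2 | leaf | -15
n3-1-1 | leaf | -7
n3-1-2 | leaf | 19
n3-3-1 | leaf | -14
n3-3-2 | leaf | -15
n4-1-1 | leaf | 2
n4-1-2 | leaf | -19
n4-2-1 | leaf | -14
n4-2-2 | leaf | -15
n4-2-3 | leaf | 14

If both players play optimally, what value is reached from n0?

n1-1 (Black): min(16, 3, -17) = -17
n1-2 (Black): min(20, 10, 6, 9) = 6
n1-3 (Black): min(16, 17) = 16
n1 (White): max(-17, 6, 16) = 16
n2-1 (Black): min(2, -11) = -11
n2-2 (Black): min(19, -15) = -15
n2 (White): max(-11, -15) = -11
n3-1 (Black): min(-7, 19) = -7
n3-3 (Black): min(-14, -15) = -15
n3 (White): max(-7, -6, -15) = -6
n4-1 (Black): min(2, -19) = -19
n4-2 (Black): min(-14, -15, 14) = -15
n4 (White): max(-19, -15) = -15
n0 (Black): min(16, -11, -6, -15) = -15

-15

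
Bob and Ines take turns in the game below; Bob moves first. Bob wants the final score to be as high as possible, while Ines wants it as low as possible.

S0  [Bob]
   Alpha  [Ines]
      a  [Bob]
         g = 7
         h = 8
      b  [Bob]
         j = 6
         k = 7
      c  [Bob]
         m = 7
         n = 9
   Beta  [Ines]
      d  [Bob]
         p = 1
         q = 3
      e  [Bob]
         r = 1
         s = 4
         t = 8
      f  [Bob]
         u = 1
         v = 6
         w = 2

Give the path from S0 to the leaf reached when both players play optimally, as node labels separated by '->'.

S0 -> Alpha -> b -> k

a (Bob): max(7, 8) = 8
b (Bob): max(6, 7) = 7
c (Bob): max(7, 9) = 9
Alpha (Ines): min(8, 7, 9) = 7
d (Bob): max(1, 3) = 3
e (Bob): max(1, 4, 8) = 8
f (Bob): max(1, 6, 2) = 6
Beta (Ines): min(3, 8, 6) = 3
S0 (Bob): max(7, 3) = 7
At S0, Bob picks Alpha (highest: 7).
At Alpha, Ines picks b (lowest: 7).
At b, Bob picks k (highest: 7).
Terminal value 7.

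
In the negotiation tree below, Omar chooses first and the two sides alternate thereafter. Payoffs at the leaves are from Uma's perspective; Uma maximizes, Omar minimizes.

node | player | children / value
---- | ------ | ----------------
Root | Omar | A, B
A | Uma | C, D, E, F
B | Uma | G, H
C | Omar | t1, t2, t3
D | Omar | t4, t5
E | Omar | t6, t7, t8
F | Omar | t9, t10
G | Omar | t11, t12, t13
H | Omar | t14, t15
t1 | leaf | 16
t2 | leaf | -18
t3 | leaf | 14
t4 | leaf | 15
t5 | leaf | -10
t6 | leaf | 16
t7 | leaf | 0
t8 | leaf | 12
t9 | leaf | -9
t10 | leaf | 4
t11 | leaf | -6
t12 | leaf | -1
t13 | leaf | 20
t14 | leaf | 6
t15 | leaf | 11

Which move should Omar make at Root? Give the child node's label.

A

C (Omar): min(16, -18, 14) = -18
D (Omar): min(15, -10) = -10
E (Omar): min(16, 0, 12) = 0
F (Omar): min(-9, 4) = -9
A (Uma): max(-18, -10, 0, -9) = 0
G (Omar): min(-6, -1, 20) = -6
H (Omar): min(6, 11) = 6
B (Uma): max(-6, 6) = 6
Root (Omar): min(0, 6) = 0
Omar at Root wants the lowest of {A=0, B=6}, so chooses A.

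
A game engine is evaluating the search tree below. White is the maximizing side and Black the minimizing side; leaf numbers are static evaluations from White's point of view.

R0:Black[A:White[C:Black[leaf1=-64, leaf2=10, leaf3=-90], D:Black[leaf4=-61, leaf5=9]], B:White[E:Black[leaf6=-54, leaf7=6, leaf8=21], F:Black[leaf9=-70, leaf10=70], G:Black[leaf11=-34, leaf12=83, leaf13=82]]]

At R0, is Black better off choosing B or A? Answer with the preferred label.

A

E (Black): min(-54, 6, 21) = -54
F (Black): min(-70, 70) = -70
G (Black): min(-34, 83, 82) = -34
B (White): max(-54, -70, -34) = -34
C (Black): min(-64, 10, -90) = -90
D (Black): min(-61, 9) = -61
A (White): max(-90, -61) = -61
Black prefers the lower value; B=-34, A=-61. A is better since -61 < -34.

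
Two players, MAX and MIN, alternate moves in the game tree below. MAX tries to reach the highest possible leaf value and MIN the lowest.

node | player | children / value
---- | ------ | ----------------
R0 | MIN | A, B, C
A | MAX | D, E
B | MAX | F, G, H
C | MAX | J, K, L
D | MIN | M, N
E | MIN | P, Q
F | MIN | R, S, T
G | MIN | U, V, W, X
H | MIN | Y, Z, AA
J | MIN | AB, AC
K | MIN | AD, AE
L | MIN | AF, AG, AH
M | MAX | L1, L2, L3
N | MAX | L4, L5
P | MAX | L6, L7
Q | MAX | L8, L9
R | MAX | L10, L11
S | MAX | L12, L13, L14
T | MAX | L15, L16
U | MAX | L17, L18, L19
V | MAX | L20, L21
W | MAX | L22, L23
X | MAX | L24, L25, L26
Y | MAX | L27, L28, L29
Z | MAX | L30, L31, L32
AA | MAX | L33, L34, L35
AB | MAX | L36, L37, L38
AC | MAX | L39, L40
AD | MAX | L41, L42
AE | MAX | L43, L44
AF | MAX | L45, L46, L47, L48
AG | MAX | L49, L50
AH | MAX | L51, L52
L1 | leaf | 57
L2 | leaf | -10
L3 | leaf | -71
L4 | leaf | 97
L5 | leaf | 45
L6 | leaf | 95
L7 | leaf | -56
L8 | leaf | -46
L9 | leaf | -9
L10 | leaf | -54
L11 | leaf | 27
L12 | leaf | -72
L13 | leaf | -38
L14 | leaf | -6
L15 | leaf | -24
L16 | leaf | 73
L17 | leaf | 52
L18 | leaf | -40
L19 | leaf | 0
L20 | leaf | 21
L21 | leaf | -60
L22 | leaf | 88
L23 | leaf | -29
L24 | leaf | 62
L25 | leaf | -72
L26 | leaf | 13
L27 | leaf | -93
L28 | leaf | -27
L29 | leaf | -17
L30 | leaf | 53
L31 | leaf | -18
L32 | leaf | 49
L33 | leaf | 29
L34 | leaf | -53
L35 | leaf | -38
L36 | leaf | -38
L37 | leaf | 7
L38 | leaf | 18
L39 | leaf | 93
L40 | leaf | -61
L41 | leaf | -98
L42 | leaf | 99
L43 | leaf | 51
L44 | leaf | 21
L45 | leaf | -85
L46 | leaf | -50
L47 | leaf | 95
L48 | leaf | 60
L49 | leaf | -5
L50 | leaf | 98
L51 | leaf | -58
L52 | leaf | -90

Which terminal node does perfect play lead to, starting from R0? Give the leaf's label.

M (MAX): max(57, -10, -71) = 57
N (MAX): max(97, 45) = 97
D (MIN): min(57, 97) = 57
P (MAX): max(95, -56) = 95
Q (MAX): max(-46, -9) = -9
E (MIN): min(95, -9) = -9
A (MAX): max(57, -9) = 57
R (MAX): max(-54, 27) = 27
S (MAX): max(-72, -38, -6) = -6
T (MAX): max(-24, 73) = 73
F (MIN): min(27, -6, 73) = -6
U (MAX): max(52, -40, 0) = 52
V (MAX): max(21, -60) = 21
W (MAX): max(88, -29) = 88
X (MAX): max(62, -72, 13) = 62
G (MIN): min(52, 21, 88, 62) = 21
Y (MAX): max(-93, -27, -17) = -17
Z (MAX): max(53, -18, 49) = 53
AA (MAX): max(29, -53, -38) = 29
H (MIN): min(-17, 53, 29) = -17
B (MAX): max(-6, 21, -17) = 21
AB (MAX): max(-38, 7, 18) = 18
AC (MAX): max(93, -61) = 93
J (MIN): min(18, 93) = 18
AD (MAX): max(-98, 99) = 99
AE (MAX): max(51, 21) = 51
K (MIN): min(99, 51) = 51
AF (MAX): max(-85, -50, 95, 60) = 95
AG (MAX): max(-5, 98) = 98
AH (MAX): max(-58, -90) = -58
L (MIN): min(95, 98, -58) = -58
C (MAX): max(18, 51, -58) = 51
R0 (MIN): min(57, 21, 51) = 21
At R0, MIN picks B (lowest: 21).
At B, MAX picks G (highest: 21).
At G, MIN picks V (lowest: 21).
At V, MAX picks L20 (highest: 21).
Terminal value 21.

L20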